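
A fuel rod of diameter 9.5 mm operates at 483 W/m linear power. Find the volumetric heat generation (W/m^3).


r = D / 2 / 1000 = 9.5 / 2 / 1000 = 0.00475 m
q''' = q' / (pi * r^2)
q''' = 483 / (pi * 0.00475^2)
q''' = 6.8141e+06 W/m^3

6.8141e+06


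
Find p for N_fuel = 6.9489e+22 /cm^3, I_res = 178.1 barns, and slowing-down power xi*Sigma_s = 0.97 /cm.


p = exp(-N * I * 1e-24 / (xi*Sigma_s))
p = exp(-6.9489e+22 * 178.1 * 1e-24 / 0.97)
p = 2.8770e-06

2.8770e-06


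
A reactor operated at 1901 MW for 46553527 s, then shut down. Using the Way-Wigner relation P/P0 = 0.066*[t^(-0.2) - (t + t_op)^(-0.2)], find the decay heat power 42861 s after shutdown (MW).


P/P0 = 0.066 * [t^(-0.2) - (t + t_op)^(-0.2)]
P/P0 = 0.066 * [42861^(-0.2) - (42861 + 46553527)^(-0.2)]
P/P0 = 0.066 * [0.1184643 - 0.02926372] = 0.005887238
P = 1901 * 0.005887238 = 11.192 MW

11.192


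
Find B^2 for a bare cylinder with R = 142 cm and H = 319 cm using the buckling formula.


B^2 = (2.405/R)^2 + (pi/H)^2
B^2 = (2.405/142)^2 + (pi/319)^2
B^2 = 3.8384e-04 /cm^2

3.8384e-04


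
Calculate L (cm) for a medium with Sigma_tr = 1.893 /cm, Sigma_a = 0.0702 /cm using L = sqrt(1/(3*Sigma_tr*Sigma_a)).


D = 1 / (3 * Sigma_tr) = 1 / (3 * 1.893) = 0.1760873 cm
L = sqrt(D / Sigma_a)
L = sqrt(0.1760873 / 0.0702)
L = 1.5838 cm

1.5838


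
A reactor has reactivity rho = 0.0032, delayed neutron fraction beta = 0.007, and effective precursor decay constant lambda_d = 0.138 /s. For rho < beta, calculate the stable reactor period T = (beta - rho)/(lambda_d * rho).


T = (beta - rho) / (lambda_d * rho)
T = (0.007 - 0.0032) / (0.138 * 0.0032)
T = 8.6051 s

8.6051


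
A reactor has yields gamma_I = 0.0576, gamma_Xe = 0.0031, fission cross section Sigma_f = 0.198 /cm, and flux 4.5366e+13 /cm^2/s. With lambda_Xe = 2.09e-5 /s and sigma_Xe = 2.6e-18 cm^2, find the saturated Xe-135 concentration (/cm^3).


Xe_eq = (gamma_I + gamma_Xe) * Sigma_f * phi / (lambda_Xe + sigma_Xe * phi)
Numerator = (0.0576 + 0.0031) * 0.198 * 4.5366e+13 = 5.452358e+11
Denominator = 2.09e-5 + 2.6e-18 * 4.5366e+13 = 1.388516e-04
Xe_eq = 5.452358e+11 / 1.388516e-04 = 3.9268e+15 /cm^3

3.9268e+15


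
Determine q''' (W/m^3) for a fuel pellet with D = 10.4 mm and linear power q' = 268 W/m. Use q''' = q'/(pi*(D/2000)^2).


r = D / 2 / 1000 = 10.4 / 2 / 1000 = 0.0052 m
q''' = q' / (pi * r^2)
q''' = 268 / (pi * 0.0052^2)
q''' = 3.1548e+06 W/m^3

3.1548e+06


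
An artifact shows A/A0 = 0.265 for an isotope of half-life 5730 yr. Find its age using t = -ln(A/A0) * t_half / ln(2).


lambda = ln(2) / t_half = ln(2) / 5730 = 1.209681e-04 /yr
t = -ln(A/A0) / lambda
t = -ln(0.265) / 1.209681e-04
t = 10978 yr

10978


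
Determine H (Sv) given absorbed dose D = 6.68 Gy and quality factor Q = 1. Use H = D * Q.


H = D * Q
H = 6.68 * 1
H = 6.6800 Sv

6.6800


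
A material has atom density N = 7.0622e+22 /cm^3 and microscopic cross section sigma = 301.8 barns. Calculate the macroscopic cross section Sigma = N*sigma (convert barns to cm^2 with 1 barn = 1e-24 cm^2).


Sigma = N * sigma_barns * 1e-24
Sigma = 7.0622e+22 * 301.8 * 1e-24
Sigma = 21.314 /cm

21.314


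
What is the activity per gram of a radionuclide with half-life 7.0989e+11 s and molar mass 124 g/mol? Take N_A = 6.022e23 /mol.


lambda = ln(2) / t_half = ln(2) / 7.0989e+11 = 9.764149e-13 /s
SA = lambda * N_A / M
SA = 9.764149e-13 * 6.022e23 / 124
SA = 4.7419e+09 Bq/g

4.7419e+09


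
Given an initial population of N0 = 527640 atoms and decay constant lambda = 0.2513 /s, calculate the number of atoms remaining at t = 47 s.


N = N0 * exp(-lambda * t)
N = 527640 * exp(-0.2513 * 47)
N = 3.9160

3.9160


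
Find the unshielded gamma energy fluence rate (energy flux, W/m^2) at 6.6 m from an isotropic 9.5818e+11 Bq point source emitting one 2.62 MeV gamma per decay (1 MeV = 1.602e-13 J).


psi = A * E * 1.602e-13 / (4*pi*r^2)
psi = 9.5818e+11 * 2.62 * 1.602e-13 / (4*pi*6.6^2)
psi = 7.3471e-04 W/m^2

7.3471e-04


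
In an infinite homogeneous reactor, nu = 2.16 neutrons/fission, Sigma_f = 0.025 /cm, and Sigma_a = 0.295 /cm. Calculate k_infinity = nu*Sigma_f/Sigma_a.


k_inf = nu * Sigma_f / Sigma_a
k_inf = 2.16 * 0.025 / 0.295
k_inf = 0.18305

0.18305


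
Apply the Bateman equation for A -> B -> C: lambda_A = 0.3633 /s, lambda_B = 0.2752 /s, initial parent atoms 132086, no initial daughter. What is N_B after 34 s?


N_B(t) = lambda_A * N_A0 / (lambda_B - lambda_A) * [exp(-lambda_A*t) - exp(-lambda_B*t)]
exp(-0.3633*34) = 4.320238e-06; exp(-0.2752*34) = 8.637606e-05
N_B = 0.3633 * 132086 / (0.2752 - 0.3633) * (4.320238e-06 - 8.637606e-05)
N_B = 44.695

44.695


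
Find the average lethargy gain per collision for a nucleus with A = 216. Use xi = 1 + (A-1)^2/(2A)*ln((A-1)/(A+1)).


xi = 1 + (A-1)^2/(2A) * ln((A-1)/(A+1))
xi = 1 + (216-1)^2/(2*216) * ln((216-1)/(216 +1))
xi = 0.0092307

0.0092307


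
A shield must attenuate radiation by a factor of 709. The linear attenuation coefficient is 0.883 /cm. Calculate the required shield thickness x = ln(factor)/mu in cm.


x = ln(factor) / mu
x = ln(709) / 0.883
x = 7.4336 cm

7.4336


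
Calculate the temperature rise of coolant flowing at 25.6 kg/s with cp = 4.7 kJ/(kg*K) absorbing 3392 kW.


dT = Q / (m_dot * cp)
dT = 3392 / (25.6 * 4.7)
dT = 28.191 C

28.191


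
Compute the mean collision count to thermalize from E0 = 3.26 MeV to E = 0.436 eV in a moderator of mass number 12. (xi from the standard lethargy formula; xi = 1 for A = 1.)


xi = 1 + (A-1)^2/(2A)*ln((A-1)/(A+1)) = 0.1577690 (for A = 12)
n = ln(E0/E) / xi
n = ln(3.26e6 / 0.436) / 0.1577690
n = ln(7.477064e+06) / 0.1577690 = 100.32

100.32


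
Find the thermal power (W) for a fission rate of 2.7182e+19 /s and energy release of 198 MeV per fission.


P = fission_rate * E_MeV * 1.602e-13
P = 2.7182e+19 * 198 * 1.602e-13
P = 8.6220e+08 W

8.6220e+08


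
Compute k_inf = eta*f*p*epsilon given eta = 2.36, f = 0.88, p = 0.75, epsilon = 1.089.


k_inf = eta * f * p * epsilon
k_inf = 2.36 * 0.88 * 0.75 * 1.089
k_inf = 1.6962

1.6962


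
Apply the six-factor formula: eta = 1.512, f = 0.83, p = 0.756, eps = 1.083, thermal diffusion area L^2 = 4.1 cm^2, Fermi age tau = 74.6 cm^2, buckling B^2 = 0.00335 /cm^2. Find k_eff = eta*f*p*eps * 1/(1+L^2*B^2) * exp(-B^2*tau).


k_inf = eta*f*p*eps = 1.512*0.83*0.756*1.083 = 1.027496
P_TNL = 1/(1 + L^2*B^2) = 1/(1 + 4.1*0.00335) = 0.9864511
P_FNL = exp(-B^2*tau) = exp(-0.00335*74.6) = 0.7788709
k_eff = k_inf * P_TNL * P_FNL = 1.027496 * 0.9864511 * 0.7788709
k_eff = 0.78944

0.78944


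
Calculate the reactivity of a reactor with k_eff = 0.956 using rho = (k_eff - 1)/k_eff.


rho = (k_eff - 1) / k_eff
rho = (0.956 - 1) / 0.956
rho = -0.046025

-0.046025


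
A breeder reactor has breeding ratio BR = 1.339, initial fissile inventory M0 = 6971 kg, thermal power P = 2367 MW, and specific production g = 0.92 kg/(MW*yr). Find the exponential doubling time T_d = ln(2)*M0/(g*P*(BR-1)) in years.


Breeding gain G = BR - 1 = 1.339 - 1 = 0.339
Fissile production rate = g * P * G = 0.92 * 2367 * 0.339 = 738.21996 kg/yr
T_d = ln(2) * M0 / (g * P * G)
T_d = ln(2) * 6971 / 738.21996 = 6.5454 yr

6.5454


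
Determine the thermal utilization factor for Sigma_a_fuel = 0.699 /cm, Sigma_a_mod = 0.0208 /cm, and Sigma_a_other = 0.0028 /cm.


f = Sigma_a_fuel / (Sigma_a_fuel + Sigma_a_mod + Sigma_a_other)
f = 0.699 / (0.699 + 0.0208 + 0.0028)
f = 0.96734

0.96734


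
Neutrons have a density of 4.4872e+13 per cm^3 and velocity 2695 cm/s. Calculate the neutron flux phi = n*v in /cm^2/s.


phi = n * v
phi = 4.4872e+13 * 2695
phi = 1.2093e+17 /cm^2/s

1.2093e+17


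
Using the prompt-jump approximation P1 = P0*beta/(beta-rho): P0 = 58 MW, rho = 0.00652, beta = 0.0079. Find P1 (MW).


P1/P0 = beta / (beta - rho)
P1/P0 = 0.0079 / (0.0079 - 0.00652) = 5.724638
P1 = 58 * 5.724638 = 332.03 MW

332.03


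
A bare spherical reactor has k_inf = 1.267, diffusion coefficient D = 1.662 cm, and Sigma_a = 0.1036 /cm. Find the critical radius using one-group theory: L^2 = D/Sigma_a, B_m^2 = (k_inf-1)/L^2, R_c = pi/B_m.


L^2 = D / Sigma_a = 1.662 / 0.1036 = 16.04247 cm^2
B_m^2 = (k_inf - 1) / L^2 = (1.267 - 1) / 16.04247 = 0.01664332 /cm^2
For a bare sphere: B_g = pi/R, so R_c = pi / sqrt(B_m^2)
R_c = pi / sqrt(0.01664332) = 24.352 cm

24.352


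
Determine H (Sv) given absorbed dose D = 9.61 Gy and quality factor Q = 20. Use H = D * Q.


H = D * Q
H = 9.61 * 20
H = 192.20 Sv

192.20


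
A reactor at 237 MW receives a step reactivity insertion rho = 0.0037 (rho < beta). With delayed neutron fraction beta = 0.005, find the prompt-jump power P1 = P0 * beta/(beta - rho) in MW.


P1/P0 = beta / (beta - rho)
P1/P0 = 0.005 / (0.005 - 0.0037) = 3.846154
P1 = 237 * 3.846154 = 911.54 MW

911.54


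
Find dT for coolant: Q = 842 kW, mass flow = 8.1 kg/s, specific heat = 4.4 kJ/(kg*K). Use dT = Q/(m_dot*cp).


dT = Q / (m_dot * cp)
dT = 842 / (8.1 * 4.4)
dT = 23.625 C

23.625


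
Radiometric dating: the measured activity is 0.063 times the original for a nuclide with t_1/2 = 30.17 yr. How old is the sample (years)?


lambda = ln(2) / t_half = ln(2) / 30.17 = 0.02297472 /yr
t = -ln(A/A0) / lambda
t = -ln(0.063) / 0.02297472
t = 120.33 yr

120.33


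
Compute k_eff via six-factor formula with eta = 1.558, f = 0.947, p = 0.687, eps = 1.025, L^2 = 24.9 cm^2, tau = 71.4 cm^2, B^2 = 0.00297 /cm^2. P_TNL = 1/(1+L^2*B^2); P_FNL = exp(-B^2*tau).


k_inf = eta*f*p*eps = 1.558*0.947*0.687*1.025 = 1.038958
P_TNL = 1/(1 + L^2*B^2) = 1/(1 + 24.9*0.00297) = 0.9311394
P_FNL = exp(-B^2*tau) = exp(-0.00297*71.4) = 0.8089178
k_eff = k_inf * P_TNL * P_FNL = 1.038958 * 0.9311394 * 0.8089178
k_eff = 0.78256

0.78256


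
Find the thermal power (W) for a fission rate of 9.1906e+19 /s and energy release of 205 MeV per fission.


P = fission_rate * E_MeV * 1.602e-13
P = 9.1906e+19 * 205 * 1.602e-13
P = 3.0183e+09 W

3.0183e+09


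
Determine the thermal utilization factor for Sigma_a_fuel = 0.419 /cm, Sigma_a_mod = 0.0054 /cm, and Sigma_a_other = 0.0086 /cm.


f = Sigma_a_fuel / (Sigma_a_fuel + Sigma_a_mod + Sigma_a_other)
f = 0.419 / (0.419 + 0.0054 + 0.0086)
f = 0.96767

0.96767


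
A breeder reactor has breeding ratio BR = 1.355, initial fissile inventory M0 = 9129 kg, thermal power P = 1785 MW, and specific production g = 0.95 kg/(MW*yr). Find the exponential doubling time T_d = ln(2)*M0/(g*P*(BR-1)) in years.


Breeding gain G = BR - 1 = 1.355 - 1 = 0.355
Fissile production rate = g * P * G = 0.95 * 1785 * 0.355 = 601.99125 kg/yr
T_d = ln(2) * M0 / (g * P * G)
T_d = ln(2) * 9129 / 601.99125 = 10.511 yr

10.511


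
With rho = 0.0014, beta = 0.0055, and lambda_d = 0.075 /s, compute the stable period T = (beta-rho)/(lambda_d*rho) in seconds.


T = (beta - rho) / (lambda_d * rho)
T = (0.0055 - 0.0014) / (0.075 * 0.0014)
T = 39.048 s

39.048


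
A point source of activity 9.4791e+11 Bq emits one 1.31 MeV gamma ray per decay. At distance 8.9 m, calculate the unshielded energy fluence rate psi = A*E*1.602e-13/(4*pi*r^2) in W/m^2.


psi = A * E * 1.602e-13 / (4*pi*r^2)
psi = 9.4791e+11 * 1.31 * 1.602e-13 / (4*pi*8.9^2)
psi = 1.9985e-04 W/m^2

1.9985e-04


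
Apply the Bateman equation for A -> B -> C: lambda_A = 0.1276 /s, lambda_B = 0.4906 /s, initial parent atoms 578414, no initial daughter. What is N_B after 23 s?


N_B(t) = lambda_A * N_A0 / (lambda_B - lambda_A) * [exp(-lambda_A*t) - exp(-lambda_B*t)]
exp(-0.1276*23) = 0.05314135; exp(-0.4906*23) = 1.257500e-05
N_B = 0.1276 * 578414 / (0.4906 - 0.1276) * (0.05314135 - 1.257500e-05)
N_B = 10802

10802


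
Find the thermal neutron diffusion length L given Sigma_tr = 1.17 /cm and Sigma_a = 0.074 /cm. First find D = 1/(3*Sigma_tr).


D = 1 / (3 * Sigma_tr) = 1 / (3 * 1.17) = 0.2849003 cm
L = sqrt(D / Sigma_a)
L = sqrt(0.2849003 / 0.074)
L = 1.9621 cm

1.9621


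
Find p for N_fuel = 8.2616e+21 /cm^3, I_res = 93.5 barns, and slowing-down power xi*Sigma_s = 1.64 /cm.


p = exp(-N * I * 1e-24 / (xi*Sigma_s))
p = exp(-8.2616e+21 * 93.5 * 1e-24 / 1.64)
p = 0.62437

0.62437


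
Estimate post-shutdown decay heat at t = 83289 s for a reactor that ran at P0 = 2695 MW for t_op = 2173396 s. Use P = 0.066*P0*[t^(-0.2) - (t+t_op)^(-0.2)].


P/P0 = 0.066 * [t^(-0.2) - (t + t_op)^(-0.2)]
P/P0 = 0.066 * [83289^(-0.2) - (83289 + 2173396)^(-0.2)]
P/P0 = 0.066 * [0.1037248 - 0.05361741] = 0.003307088
P = 2695 * 0.003307088 = 8.9126 MW

8.9126


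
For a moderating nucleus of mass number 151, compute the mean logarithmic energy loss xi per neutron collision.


xi = 1 + (A-1)^2/(2A) * ln((A-1)/(A+1))
xi = 1 + (151-1)^2/(2*151) * ln((151-1)/(151 +1))
xi = 0.013187

0.013187


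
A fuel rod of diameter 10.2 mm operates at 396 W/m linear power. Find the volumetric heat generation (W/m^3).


r = D / 2 / 1000 = 10.2 / 2 / 1000 = 0.0051 m
q''' = q' / (pi * r^2)
q''' = 396 / (pi * 0.0051^2)
q''' = 4.8462e+06 W/m^3

4.8462e+06


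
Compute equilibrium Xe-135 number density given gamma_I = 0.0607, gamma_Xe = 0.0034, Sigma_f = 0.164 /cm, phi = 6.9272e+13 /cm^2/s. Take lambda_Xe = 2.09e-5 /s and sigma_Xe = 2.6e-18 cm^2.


Xe_eq = (gamma_I + gamma_Xe) * Sigma_f * phi / (lambda_Xe + sigma_Xe * phi)
Numerator = (0.0607 + 0.0034) * 0.164 * 6.9272e+13 = 7.282150e+11
Denominator = 2.09e-5 + 2.6e-18 * 6.9272e+13 = 2.010072e-04
Xe_eq = 7.282150e+11 / 2.010072e-04 = 3.6228e+15 /cm^3

3.6228e+15


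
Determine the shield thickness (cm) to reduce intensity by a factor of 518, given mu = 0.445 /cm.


x = ln(factor) / mu
x = ln(518) / 0.445
x = 14.045 cm

14.045


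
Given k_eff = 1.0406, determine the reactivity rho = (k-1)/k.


rho = (k_eff - 1) / k_eff
rho = (1.0406 - 1) / 1.0406
rho = 0.039016

0.039016


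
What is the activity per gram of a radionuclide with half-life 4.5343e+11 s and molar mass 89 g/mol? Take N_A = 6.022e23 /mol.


lambda = ln(2) / t_half = ln(2) / 4.5343e+11 = 1.528675e-12 /s
SA = lambda * N_A / M
SA = 1.528675e-12 * 6.022e23 / 89
SA = 1.0343e+10 Bq/g

1.0343e+10


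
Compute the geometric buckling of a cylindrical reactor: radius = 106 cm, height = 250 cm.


B^2 = (2.405/R)^2 + (pi/H)^2
B^2 = (2.405/106)^2 + (pi/250)^2
B^2 = 6.7269e-04 /cm^2

6.7269e-04


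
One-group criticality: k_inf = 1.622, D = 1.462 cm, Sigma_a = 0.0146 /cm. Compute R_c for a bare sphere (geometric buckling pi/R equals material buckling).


L^2 = D / Sigma_a = 1.462 / 0.0146 = 100.1370 cm^2
B_m^2 = (k_inf - 1) / L^2 = (1.622 - 1) / 100.1370 = 0.006211490 /cm^2
For a bare sphere: B_g = pi/R, so R_c = pi / sqrt(B_m^2)
R_c = pi / sqrt(0.006211490) = 39.861 cm

39.861


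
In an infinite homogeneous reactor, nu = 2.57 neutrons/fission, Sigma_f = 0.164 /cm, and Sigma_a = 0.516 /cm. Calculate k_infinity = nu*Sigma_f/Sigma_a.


k_inf = nu * Sigma_f / Sigma_a
k_inf = 2.57 * 0.164 / 0.516
k_inf = 0.81682

0.81682


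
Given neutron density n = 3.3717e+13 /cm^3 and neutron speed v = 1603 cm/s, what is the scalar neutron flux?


phi = n * v
phi = 3.3717e+13 * 1603
phi = 5.4048e+16 /cm^2/s

5.4048e+16


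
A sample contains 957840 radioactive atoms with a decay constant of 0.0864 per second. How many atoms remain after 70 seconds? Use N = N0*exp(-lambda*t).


N = N0 * exp(-lambda * t)
N = 957840 * exp(-0.0864 * 70)
N = 2263.0

2263.0


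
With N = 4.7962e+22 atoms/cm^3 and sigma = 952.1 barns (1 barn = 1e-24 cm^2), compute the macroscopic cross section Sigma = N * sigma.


Sigma = N * sigma_barns * 1e-24
Sigma = 4.7962e+22 * 952.1 * 1e-24
Sigma = 45.665 /cm

45.665


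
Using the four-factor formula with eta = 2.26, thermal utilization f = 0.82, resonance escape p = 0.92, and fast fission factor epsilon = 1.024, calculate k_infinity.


k_inf = eta * f * p * epsilon
k_inf = 2.26 * 0.82 * 0.92 * 1.024
k_inf = 1.7459

1.7459


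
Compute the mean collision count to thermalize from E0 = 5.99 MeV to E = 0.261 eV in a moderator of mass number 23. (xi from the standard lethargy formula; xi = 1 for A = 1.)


xi = 1 + (A-1)^2/(2A)*ln((A-1)/(A+1)) = 0.08448899 (for A = 23)
n = ln(E0/E) / xi
n = ln(5.99e6 / 0.261) / 0.08448899
n = ln(2.295019e+07) / 0.08448899 = 200.60

200.60


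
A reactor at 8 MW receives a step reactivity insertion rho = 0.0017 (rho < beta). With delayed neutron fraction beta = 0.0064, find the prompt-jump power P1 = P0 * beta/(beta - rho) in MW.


P1/P0 = beta / (beta - rho)
P1/P0 = 0.0064 / (0.0064 - 0.0017) = 1.361702
P1 = 8 * 1.361702 = 10.894 MW

10.894


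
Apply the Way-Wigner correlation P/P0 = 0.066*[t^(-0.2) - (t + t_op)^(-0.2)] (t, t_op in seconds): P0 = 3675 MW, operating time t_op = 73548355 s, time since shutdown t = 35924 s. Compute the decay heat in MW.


P/P0 = 0.066 * [t^(-0.2) - (t + t_op)^(-0.2)]
P/P0 = 0.066 * [35924^(-0.2) - (35924 + 73548355)^(-0.2)]
P/P0 = 0.066 * [0.1227222 - 0.02670810] = 0.006336931
P = 3675 * 0.006336931 = 23.288 MW

23.288


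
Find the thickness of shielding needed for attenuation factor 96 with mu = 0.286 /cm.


x = ln(factor) / mu
x = ln(96) / 0.286
x = 15.959 cm

15.959


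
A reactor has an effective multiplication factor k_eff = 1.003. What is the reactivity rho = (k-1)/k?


rho = (k_eff - 1) / k_eff
rho = (1.003 - 1) / 1.003
rho = 0.0029910

0.0029910


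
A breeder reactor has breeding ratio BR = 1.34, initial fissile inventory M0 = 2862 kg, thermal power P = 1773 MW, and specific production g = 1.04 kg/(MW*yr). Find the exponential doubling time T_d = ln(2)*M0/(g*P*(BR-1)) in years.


Breeding gain G = BR - 1 = 1.34 - 1 = 0.34
Fissile production rate = g * P * G = 1.04 * 1773 * 0.34 = 626.9328 kg/yr
T_d = ln(2) * M0 / (g * P * G)
T_d = ln(2) * 2862 / 626.9328 = 3.1643 yr

3.1643


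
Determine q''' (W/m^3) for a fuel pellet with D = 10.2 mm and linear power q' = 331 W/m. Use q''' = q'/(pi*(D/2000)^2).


r = D / 2 / 1000 = 10.2 / 2 / 1000 = 0.0051 m
q''' = q' / (pi * r^2)
q''' = 331 / (pi * 0.0051^2)
q''' = 4.0508e+06 W/m^3

4.0508e+06


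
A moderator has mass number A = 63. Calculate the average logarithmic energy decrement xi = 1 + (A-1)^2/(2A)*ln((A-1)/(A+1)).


xi = 1 + (A-1)^2/(2A) * ln((A-1)/(A+1))
xi = 1 + (63-1)^2/(2*63) * ln((63-1)/(63 +1))
xi = 0.031413

0.031413


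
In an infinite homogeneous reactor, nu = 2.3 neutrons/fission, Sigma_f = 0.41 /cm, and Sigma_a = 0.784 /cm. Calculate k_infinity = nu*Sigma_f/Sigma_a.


k_inf = nu * Sigma_f / Sigma_a
k_inf = 2.3 * 0.41 / 0.784
k_inf = 1.2028

1.2028


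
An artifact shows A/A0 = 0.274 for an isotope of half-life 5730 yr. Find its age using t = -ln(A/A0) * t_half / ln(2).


lambda = ln(2) / t_half = ln(2) / 5730 = 1.209681e-04 /yr
t = -ln(A/A0) / lambda
t = -ln(0.274) / 1.209681e-04
t = 10702 yr

10702


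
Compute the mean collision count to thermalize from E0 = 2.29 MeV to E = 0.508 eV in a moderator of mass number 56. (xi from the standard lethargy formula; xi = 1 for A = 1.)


xi = 1 + (A-1)^2/(2A)*ln((A-1)/(A+1)) = 0.03529286 (for A = 56)
n = ln(E0/E) / xi
n = ln(2.29e6 / 0.508) / 0.03529286
n = ln(4.507874e+06) / 0.03529286 = 434.12

434.12


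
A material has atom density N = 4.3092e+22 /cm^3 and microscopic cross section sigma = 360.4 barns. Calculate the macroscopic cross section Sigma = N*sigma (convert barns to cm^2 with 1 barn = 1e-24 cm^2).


Sigma = N * sigma_barns * 1e-24
Sigma = 4.3092e+22 * 360.4 * 1e-24
Sigma = 15.530 /cm

15.530


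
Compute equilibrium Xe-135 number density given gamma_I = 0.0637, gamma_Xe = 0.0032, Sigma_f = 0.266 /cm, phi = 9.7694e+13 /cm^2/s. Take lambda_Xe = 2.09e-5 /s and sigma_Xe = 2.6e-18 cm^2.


Xe_eq = (gamma_I + gamma_Xe) * Sigma_f * phi / (lambda_Xe + sigma_Xe * phi)
Numerator = (0.0637 + 0.0032) * 0.266 * 9.7694e+13 = 1.738504e+12
Denominator = 2.09e-5 + 2.6e-18 * 9.7694e+13 = 2.749044e-04
Xe_eq = 1.738504e+12 / 2.749044e-04 = 6.3240e+15 /cm^3

6.3240e+15


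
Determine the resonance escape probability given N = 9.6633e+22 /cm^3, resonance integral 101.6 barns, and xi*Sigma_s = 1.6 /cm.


p = exp(-N * I * 1e-24 / (xi*Sigma_s))
p = exp(-9.6633e+22 * 101.6 * 1e-24 / 1.6)
p = 0.0021631

0.0021631


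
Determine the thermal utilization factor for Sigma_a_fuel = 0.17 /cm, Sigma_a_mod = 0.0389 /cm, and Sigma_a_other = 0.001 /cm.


f = Sigma_a_fuel / (Sigma_a_fuel + Sigma_a_mod + Sigma_a_other)
f = 0.17 / (0.17 + 0.0389 + 0.001)
f = 0.80991

0.80991


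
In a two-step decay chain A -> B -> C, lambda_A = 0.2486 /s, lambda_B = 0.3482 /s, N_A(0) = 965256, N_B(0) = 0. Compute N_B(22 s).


N_B(t) = lambda_A * N_A0 / (lambda_B - lambda_A) * [exp(-lambda_A*t) - exp(-lambda_B*t)]
exp(-0.2486*22) = 0.004214602; exp(-0.3482*22) = 4.711189e-04
N_B = 0.2486 * 965256 / (0.3482 - 0.2486) * (0.004214602 - 4.711189e-04)
N_B = 9019.0

9019.0


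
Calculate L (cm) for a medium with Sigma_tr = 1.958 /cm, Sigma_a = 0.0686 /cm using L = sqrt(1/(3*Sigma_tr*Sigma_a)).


D = 1 / (3 * Sigma_tr) = 1 / (3 * 1.958) = 0.1702417 cm
L = sqrt(D / Sigma_a)
L = sqrt(0.1702417 / 0.0686)
L = 1.5753 cm

1.5753


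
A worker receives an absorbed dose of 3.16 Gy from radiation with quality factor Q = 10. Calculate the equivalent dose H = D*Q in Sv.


H = D * Q
H = 3.16 * 10
H = 31.600 Sv

31.600


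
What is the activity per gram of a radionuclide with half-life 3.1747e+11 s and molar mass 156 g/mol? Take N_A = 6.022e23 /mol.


lambda = ln(2) / t_half = ln(2) / 3.1747e+11 = 2.183347e-12 /s
SA = lambda * N_A / M
SA = 2.183347e-12 * 6.022e23 / 156
SA = 8.4283e+09 Bq/g

8.4283e+09


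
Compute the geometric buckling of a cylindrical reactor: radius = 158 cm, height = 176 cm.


B^2 = (2.405/R)^2 + (pi/H)^2
B^2 = (2.405/158)^2 + (pi/176)^2
B^2 = 5.5032e-04 /cm^2

5.5032e-04


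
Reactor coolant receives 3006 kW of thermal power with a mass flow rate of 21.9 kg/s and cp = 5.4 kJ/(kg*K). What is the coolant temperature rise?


dT = Q / (m_dot * cp)
dT = 3006 / (21.9 * 5.4)
dT = 25.419 C

25.419


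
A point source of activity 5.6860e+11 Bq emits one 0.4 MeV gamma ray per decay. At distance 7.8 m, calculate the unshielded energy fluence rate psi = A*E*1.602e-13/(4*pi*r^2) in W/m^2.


psi = A * E * 1.602e-13 / (4*pi*r^2)
psi = 5.6860e+11 * 0.4 * 1.602e-13 / (4*pi*7.8^2)
psi = 4.7657e-05 W/m^2

4.7657e-05


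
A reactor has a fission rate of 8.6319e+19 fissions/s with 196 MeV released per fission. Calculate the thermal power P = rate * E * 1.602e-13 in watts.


P = fission_rate * E_MeV * 1.602e-13
P = 8.6319e+19 * 196 * 1.602e-13
P = 2.7103e+09 W

2.7103e+09


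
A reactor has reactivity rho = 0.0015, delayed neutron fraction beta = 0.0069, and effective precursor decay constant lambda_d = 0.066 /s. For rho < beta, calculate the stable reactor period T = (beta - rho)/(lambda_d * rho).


T = (beta - rho) / (lambda_d * rho)
T = (0.0069 - 0.0015) / (0.066 * 0.0015)
T = 54.545 s

54.545


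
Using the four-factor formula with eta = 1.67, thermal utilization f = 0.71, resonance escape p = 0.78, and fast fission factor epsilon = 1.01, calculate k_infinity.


k_inf = eta * f * p * epsilon
k_inf = 1.67 * 0.71 * 0.78 * 1.01
k_inf = 0.93409

0.93409


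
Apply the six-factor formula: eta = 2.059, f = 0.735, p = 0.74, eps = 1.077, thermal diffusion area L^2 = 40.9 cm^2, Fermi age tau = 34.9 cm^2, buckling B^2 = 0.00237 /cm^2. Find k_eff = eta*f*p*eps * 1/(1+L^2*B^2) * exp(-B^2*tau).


k_inf = eta*f*p*eps = 2.059*0.735*0.74*1.077 = 1.206122
P_TNL = 1/(1 + L^2*B^2) = 1/(1 + 40.9*0.00237) = 0.9116327
P_FNL = exp(-B^2*tau) = exp(-0.00237*34.9) = 0.9206153
k_eff = k_inf * P_TNL * P_FNL = 1.206122 * 0.9116327 * 0.9206153
k_eff = 1.0123

1.0123


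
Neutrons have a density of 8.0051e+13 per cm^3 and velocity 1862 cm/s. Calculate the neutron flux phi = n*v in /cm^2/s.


phi = n * v
phi = 8.0051e+13 * 1862
phi = 1.4905e+17 /cm^2/s

1.4905e+17


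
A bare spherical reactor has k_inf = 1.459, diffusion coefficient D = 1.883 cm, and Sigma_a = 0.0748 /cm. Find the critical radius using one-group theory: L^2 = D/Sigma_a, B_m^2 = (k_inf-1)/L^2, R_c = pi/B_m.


L^2 = D / Sigma_a = 1.883 / 0.0748 = 25.17380 cm^2
B_m^2 = (k_inf - 1) / L^2 = (1.459 - 1) / 25.17380 = 0.01823324 /cm^2
For a bare sphere: B_g = pi/R, so R_c = pi / sqrt(B_m^2)
R_c = pi / sqrt(0.01823324) = 23.266 cm

23.266


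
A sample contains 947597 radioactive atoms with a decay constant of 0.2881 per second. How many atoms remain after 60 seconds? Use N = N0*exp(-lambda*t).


N = N0 * exp(-lambda * t)
N = 947597 * exp(-0.2881 * 60)
N = 0.029472

0.029472


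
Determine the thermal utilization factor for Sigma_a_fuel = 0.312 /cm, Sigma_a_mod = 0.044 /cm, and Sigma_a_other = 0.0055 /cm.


f = Sigma_a_fuel / (Sigma_a_fuel + Sigma_a_mod + Sigma_a_other)
f = 0.312 / (0.312 + 0.044 + 0.0055)
f = 0.86307

0.86307


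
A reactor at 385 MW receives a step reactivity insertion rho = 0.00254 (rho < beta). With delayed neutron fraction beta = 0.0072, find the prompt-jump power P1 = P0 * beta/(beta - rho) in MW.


P1/P0 = beta / (beta - rho)
P1/P0 = 0.0072 / (0.0072 - 0.00254) = 1.545064
P1 = 385 * 1.545064 = 594.85 MW

594.85


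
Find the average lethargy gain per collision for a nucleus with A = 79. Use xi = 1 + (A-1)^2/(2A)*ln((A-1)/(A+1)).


xi = 1 + (A-1)^2/(2A) * ln((A-1)/(A+1))
xi = 1 + (79-1)^2/(2*79) * ln((79-1)/(79 +1))
xi = 0.025104

0.025104


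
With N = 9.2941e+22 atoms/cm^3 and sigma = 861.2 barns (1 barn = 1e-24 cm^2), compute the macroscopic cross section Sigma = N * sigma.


Sigma = N * sigma_barns * 1e-24
Sigma = 9.2941e+22 * 861.2 * 1e-24
Sigma = 80.041 /cm

80.041


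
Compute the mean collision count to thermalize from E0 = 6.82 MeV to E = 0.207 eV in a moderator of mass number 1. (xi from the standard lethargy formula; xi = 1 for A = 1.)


xi = 1 + (A-1)^2/(2A)*ln((A-1)/(A+1)) = 1 (for A = 1)
n = ln(E0/E) / xi
n = ln(6.82e6 / 0.207) / 1
n = ln(3.294686e+07) / 1 = 17.310

17.310


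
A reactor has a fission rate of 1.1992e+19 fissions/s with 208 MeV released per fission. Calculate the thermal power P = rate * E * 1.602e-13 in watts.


P = fission_rate * E_MeV * 1.602e-13
P = 1.1992e+19 * 208 * 1.602e-13
P = 3.9959e+08 W

3.9959e+08


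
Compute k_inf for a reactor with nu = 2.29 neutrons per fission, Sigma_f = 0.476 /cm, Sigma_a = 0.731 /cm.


k_inf = nu * Sigma_f / Sigma_a
k_inf = 2.29 * 0.476 / 0.731
k_inf = 1.4912

1.4912


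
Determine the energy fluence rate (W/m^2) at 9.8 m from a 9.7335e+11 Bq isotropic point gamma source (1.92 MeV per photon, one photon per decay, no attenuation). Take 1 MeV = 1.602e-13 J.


psi = A * E * 1.602e-13 / (4*pi*r^2)
psi = 9.7335e+11 * 1.92 * 1.602e-13 / (4*pi*9.8^2)
psi = 2.4807e-04 W/m^2

2.4807e-04


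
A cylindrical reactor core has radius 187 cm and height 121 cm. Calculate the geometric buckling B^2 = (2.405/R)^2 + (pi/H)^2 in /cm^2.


B^2 = (2.405/R)^2 + (pi/H)^2
B^2 = (2.405/187)^2 + (pi/121)^2
B^2 = 8.3951e-04 /cm^2

8.3951e-04


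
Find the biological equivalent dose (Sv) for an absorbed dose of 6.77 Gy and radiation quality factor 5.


H = D * Q
H = 6.77 * 5
H = 33.850 Sv

33.850


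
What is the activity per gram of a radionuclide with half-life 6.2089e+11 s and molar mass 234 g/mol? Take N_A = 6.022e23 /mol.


lambda = ln(2) / t_half = ln(2) / 6.2089e+11 = 1.116377e-12 /s
SA = lambda * N_A / M
SA = 1.116377e-12 * 6.022e23 / 234
SA = 2.8730e+09 Bq/g

2.8730e+09


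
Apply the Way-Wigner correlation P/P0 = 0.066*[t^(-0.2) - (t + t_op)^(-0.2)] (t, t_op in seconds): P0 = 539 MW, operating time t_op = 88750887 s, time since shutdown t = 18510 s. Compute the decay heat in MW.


P/P0 = 0.066 * [t^(-0.2) - (t + t_op)^(-0.2)]
P/P0 = 0.066 * [18510^(-0.2) - (18510 + 88750887)^(-0.2)]
P/P0 = 0.066 * [0.1401260 - 0.02572452] = 0.007550498
P = 539 * 0.007550498 = 4.0697 MW

4.0697


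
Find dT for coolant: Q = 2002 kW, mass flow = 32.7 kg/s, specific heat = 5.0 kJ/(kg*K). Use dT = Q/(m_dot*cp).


dT = Q / (m_dot * cp)
dT = 2002 / (32.7 * 5.0)
dT = 12.245 C

12.245


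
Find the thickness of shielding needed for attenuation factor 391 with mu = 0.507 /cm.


x = ln(factor) / mu
x = ln(391) / 0.507
x = 11.773 cm

11.773


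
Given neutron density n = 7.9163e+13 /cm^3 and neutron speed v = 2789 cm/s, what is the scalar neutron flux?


phi = n * v
phi = 7.9163e+13 * 2789
phi = 2.2079e+17 /cm^2/s

2.2079e+17


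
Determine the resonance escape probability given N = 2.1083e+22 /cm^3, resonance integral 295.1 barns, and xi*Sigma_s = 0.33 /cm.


p = exp(-N * I * 1e-24 / (xi*Sigma_s))
p = exp(-2.1083e+22 * 295.1 * 1e-24 / 0.33)
p = 6.4880e-09

6.4880e-09


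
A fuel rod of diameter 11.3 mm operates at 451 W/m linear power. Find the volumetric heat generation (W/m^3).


r = D / 2 / 1000 = 11.3 / 2 / 1000 = 0.00565 m
q''' = q' / (pi * r^2)
q''' = 451 / (pi * 0.00565^2)
q''' = 4.4971e+06 W/m^3

4.4971e+06


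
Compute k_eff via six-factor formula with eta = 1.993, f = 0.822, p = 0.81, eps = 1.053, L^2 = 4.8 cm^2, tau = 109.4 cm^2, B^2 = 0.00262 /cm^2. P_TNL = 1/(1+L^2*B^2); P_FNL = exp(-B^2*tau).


k_inf = eta*f*p*eps = 1.993*0.822*0.81*1.053 = 1.397309
P_TNL = 1/(1 + L^2*B^2) = 1/(1 + 4.8*0.00262) = 0.9875802
P_FNL = exp(-B^2*tau) = exp(-0.00262*109.4) = 0.7507910
k_eff = k_inf * P_TNL * P_FNL = 1.397309 * 0.9875802 * 0.7507910
k_eff = 1.0361

1.0361


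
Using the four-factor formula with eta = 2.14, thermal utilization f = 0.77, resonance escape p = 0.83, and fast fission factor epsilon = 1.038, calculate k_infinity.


k_inf = eta * f * p * epsilon
k_inf = 2.14 * 0.77 * 0.83 * 1.038
k_inf = 1.4196

1.4196


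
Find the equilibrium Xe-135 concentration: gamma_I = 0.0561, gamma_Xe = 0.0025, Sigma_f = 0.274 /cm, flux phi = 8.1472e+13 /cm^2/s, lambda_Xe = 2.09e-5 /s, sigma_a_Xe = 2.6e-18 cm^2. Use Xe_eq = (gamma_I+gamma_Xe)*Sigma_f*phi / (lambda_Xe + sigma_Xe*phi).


Xe_eq = (gamma_I + gamma_Xe) * Sigma_f * phi / (lambda_Xe + sigma_Xe * phi)
Numerator = (0.0561 + 0.0025) * 0.274 * 8.1472e+13 = 1.308147e+12
Denominator = 2.09e-5 + 2.6e-18 * 8.1472e+13 = 2.327272e-04
Xe_eq = 1.308147e+12 / 2.327272e-04 = 5.6209e+15 /cm^3

5.6209e+15


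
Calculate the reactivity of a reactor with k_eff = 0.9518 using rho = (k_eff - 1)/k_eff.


rho = (k_eff - 1) / k_eff
rho = (0.9518 - 1) / 0.9518
rho = -0.050641

-0.050641


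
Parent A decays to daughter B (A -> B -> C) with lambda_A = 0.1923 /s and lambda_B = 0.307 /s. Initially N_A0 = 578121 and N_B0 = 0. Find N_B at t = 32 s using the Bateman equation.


N_B(t) = lambda_A * N_A0 / (lambda_B - lambda_A) * [exp(-lambda_A*t) - exp(-lambda_B*t)]
exp(-0.1923*32) = 0.002125815; exp(-0.307*32) = 5.413660e-05
N_B = 0.1923 * 578121 / (0.307 - 0.1923) * (0.002125815 - 5.413660e-05)
N_B = 2008.0

2008.0


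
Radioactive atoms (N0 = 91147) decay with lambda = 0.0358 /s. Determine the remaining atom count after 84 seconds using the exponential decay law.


N = N0 * exp(-lambda * t)
N = 91147 * exp(-0.0358 * 84)
N = 4505.4

4505.4


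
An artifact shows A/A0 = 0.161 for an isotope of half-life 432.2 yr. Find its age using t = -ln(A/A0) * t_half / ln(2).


lambda = ln(2) / t_half = ln(2) / 432.2 = 0.001603765 /yr
t = -ln(A/A0) / lambda
t = -ln(0.161) / 0.001603765
t = 1138.8 yr

1138.8


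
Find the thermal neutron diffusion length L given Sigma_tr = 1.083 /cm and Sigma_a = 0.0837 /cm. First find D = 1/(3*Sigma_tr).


D = 1 / (3 * Sigma_tr) = 1 / (3 * 1.083) = 0.3077870 cm
L = sqrt(D / Sigma_a)
L = sqrt(0.3077870 / 0.0837)
L = 1.9176 cm

1.9176


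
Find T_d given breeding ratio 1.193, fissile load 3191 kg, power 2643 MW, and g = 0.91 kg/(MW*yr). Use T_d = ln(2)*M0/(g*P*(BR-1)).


Breeding gain G = BR - 1 = 1.193 - 1 = 0.193
Fissile production rate = g * P * G = 0.91 * 2643 * 0.193 = 464.19009 kg/yr
T_d = ln(2) * M0 / (g * P * G)
T_d = ln(2) * 3191 / 464.19009 = 4.7649 yr

4.7649


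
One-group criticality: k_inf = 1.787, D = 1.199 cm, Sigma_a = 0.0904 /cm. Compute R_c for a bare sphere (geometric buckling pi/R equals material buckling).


L^2 = D / Sigma_a = 1.199 / 0.0904 = 13.26327 cm^2
B_m^2 = (k_inf - 1) / L^2 = (1.787 - 1) / 13.26327 = 0.05933680 /cm^2
For a bare sphere: B_g = pi/R, so R_c = pi / sqrt(B_m^2)
R_c = pi / sqrt(0.05933680) = 12.897 cm

12.897


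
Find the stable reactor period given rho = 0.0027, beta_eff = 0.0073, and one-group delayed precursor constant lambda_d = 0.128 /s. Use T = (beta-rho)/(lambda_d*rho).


T = (beta - rho) / (lambda_d * rho)
T = (0.0073 - 0.0027) / (0.128 * 0.0027)
T = 13.310 s

13.310


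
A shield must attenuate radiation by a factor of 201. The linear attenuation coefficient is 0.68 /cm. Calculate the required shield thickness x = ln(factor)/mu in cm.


x = ln(factor) / mu
x = ln(201) / 0.68
x = 7.7990 cm

7.7990


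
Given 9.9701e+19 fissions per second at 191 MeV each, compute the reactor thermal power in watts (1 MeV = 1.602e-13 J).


P = fission_rate * E_MeV * 1.602e-13
P = 9.9701e+19 * 191 * 1.602e-13
P = 3.0507e+09 W

3.0507e+09


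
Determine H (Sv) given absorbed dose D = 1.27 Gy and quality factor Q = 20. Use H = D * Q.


H = D * Q
H = 1.27 * 20
H = 25.400 Sv

25.400


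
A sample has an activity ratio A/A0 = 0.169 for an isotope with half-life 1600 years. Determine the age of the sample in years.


lambda = ln(2) / t_half = ln(2) / 1600 = 4.332170e-04 /yr
t = -ln(A/A0) / lambda
t = -ln(0.169) / 4.332170e-04
t = 4103.8 yr

4103.8


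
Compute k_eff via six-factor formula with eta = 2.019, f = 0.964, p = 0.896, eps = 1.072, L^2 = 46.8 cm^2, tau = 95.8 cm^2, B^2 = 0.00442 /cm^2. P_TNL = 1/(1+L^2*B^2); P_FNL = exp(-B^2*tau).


k_inf = eta*f*p*eps = 2.019*0.964*0.896*1.072 = 1.869460
P_TNL = 1/(1 + L^2*B^2) = 1/(1 + 46.8*0.00442) = 0.8285993
P_FNL = exp(-B^2*tau) = exp(-0.00442*95.8) = 0.6547931
k_eff = k_inf * P_TNL * P_FNL = 1.869460 * 0.8285993 * 0.6547931
k_eff = 1.0143

1.0143


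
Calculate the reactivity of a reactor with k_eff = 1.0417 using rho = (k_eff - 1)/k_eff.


rho = (k_eff - 1) / k_eff
rho = (1.0417 - 1) / 1.0417
rho = 0.040031

0.040031


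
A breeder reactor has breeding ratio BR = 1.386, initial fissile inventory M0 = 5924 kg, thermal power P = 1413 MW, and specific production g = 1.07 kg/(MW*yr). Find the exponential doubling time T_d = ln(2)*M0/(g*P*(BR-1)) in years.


Breeding gain G = BR - 1 = 1.386 - 1 = 0.386
Fissile production rate = g * P * G = 1.07 * 1413 * 0.386 = 583.59726 kg/yr
T_d = ln(2) * M0 / (g * P * G)
T_d = ln(2) * 5924 / 583.59726 = 7.0360 yr

7.0360


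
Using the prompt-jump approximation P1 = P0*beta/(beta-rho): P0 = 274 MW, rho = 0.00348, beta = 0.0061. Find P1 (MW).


P1/P0 = beta / (beta - rho)
P1/P0 = 0.0061 / (0.0061 - 0.00348) = 2.328244
P1 = 274 * 2.328244 = 637.94 MW

637.94


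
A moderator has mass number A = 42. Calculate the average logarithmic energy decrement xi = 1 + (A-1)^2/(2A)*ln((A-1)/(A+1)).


xi = 1 + (A-1)^2/(2A) * ln((A-1)/(A+1))
xi = 1 + (42-1)^2/(2*42) * ln((42-1)/(42 +1))
xi = 0.046872

0.046872


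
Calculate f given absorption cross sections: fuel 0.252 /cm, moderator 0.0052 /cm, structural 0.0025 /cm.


f = Sigma_a_fuel / (Sigma_a_fuel + Sigma_a_mod + Sigma_a_other)
f = 0.252 / (0.252 + 0.0052 + 0.0025)
f = 0.97035

0.97035


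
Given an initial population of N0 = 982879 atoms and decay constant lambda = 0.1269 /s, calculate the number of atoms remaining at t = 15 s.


N = N0 * exp(-lambda * t)
N = 982879 * exp(-0.1269 * 15)
N = 146494

146494


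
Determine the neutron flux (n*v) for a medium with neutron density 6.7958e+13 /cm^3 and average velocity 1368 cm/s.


phi = n * v
phi = 6.7958e+13 * 1368
phi = 9.2967e+16 /cm^2/s

9.2967e+16


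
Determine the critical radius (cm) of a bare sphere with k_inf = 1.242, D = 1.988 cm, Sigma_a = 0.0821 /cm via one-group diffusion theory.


L^2 = D / Sigma_a = 1.988 / 0.0821 = 24.21437 cm^2
B_m^2 = (k_inf - 1) / L^2 = (1.242 - 1) / 24.21437 = 0.009994066 /cm^2
For a bare sphere: B_g = pi/R, so R_c = pi / sqrt(B_m^2)
R_c = pi / sqrt(0.009994066) = 31.425 cm

31.425


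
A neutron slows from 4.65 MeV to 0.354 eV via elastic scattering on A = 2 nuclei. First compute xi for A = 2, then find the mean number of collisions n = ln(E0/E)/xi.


xi = 1 + (A-1)^2/(2A)*ln((A-1)/(A+1)) = 0.7253469 (for A = 2)
n = ln(E0/E) / xi
n = ln(4.65e6 / 0.354) / 0.7253469
n = ln(1.313559e+07) / 0.7253469 = 22.597

22.597


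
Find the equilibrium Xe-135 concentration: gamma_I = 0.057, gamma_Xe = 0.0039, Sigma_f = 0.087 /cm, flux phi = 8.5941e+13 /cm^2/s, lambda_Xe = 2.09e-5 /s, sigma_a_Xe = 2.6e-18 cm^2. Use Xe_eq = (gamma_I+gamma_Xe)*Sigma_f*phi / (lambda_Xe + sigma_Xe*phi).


Xe_eq = (gamma_I + gamma_Xe) * Sigma_f * phi / (lambda_Xe + sigma_Xe * phi)
Numerator = (0.057 + 0.0039) * 0.087 * 8.5941e+13 = 4.553412e+11
Denominator = 2.09e-5 + 2.6e-18 * 8.5941e+13 = 2.443466e-04
Xe_eq = 4.553412e+11 / 2.443466e-04 = 1.8635e+15 /cm^3

1.8635e+15


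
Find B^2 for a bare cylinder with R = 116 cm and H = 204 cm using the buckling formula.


B^2 = (2.405/R)^2 + (pi/H)^2
B^2 = (2.405/116)^2 + (pi/204)^2
B^2 = 6.6701e-04 /cm^2

6.6701e-04


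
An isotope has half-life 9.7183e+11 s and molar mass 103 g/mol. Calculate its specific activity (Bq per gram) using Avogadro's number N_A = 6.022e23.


lambda = ln(2) / t_half = ln(2) / 9.7183e+11 = 7.132391e-13 /s
SA = lambda * N_A / M
SA = 7.132391e-13 * 6.022e23 / 103
SA = 4.1700e+09 Bq/g

4.1700e+09


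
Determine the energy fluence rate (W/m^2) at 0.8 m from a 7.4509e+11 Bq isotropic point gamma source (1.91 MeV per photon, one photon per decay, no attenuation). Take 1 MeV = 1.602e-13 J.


psi = A * E * 1.602e-13 / (4*pi*r^2)
psi = 7.4509e+11 * 1.91 * 1.602e-13 / (4*pi*0.8^2)
psi = 0.028348 W/m^2

0.028348


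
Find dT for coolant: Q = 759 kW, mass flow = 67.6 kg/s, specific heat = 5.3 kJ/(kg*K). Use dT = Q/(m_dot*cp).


dT = Q / (m_dot * cp)
dT = 759 / (67.6 * 5.3)
dT = 2.1185 C

2.1185


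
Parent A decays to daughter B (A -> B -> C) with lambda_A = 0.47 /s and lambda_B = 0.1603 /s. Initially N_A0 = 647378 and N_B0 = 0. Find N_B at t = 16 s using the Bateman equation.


N_B(t) = lambda_A * N_A0 / (lambda_B - lambda_A) * [exp(-lambda_A*t) - exp(-lambda_B*t)]
exp(-0.47*16) = 5.421326e-04; exp(-0.1603*16) = 0.07693457
N_B = 0.47 * 647378 / (0.1603 - 0.47) * (5.421326e-04 - 0.07693457)
N_B = 75052

75052


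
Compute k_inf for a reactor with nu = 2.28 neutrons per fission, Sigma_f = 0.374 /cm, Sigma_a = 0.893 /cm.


k_inf = nu * Sigma_f / Sigma_a
k_inf = 2.28 * 0.374 / 0.893
k_inf = 0.95489

0.95489


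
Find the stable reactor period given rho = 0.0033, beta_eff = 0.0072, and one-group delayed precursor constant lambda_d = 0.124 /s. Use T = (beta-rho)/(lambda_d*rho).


T = (beta - rho) / (lambda_d * rho)
T = (0.0072 - 0.0033) / (0.124 * 0.0033)
T = 9.5308 s

9.5308


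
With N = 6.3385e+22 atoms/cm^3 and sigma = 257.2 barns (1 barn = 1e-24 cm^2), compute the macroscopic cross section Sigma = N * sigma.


Sigma = N * sigma_barns * 1e-24
Sigma = 6.3385e+22 * 257.2 * 1e-24
Sigma = 16.303 /cm

16.303


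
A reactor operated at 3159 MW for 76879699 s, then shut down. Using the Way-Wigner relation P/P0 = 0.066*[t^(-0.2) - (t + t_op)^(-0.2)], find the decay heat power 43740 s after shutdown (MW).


P/P0 = 0.066 * [t^(-0.2) - (t + t_op)^(-0.2)]
P/P0 = 0.066 * [43740^(-0.2) - (43740 + 76879699)^(-0.2)]
P/P0 = 0.066 * [0.1179843 - 0.02647209] = 0.006039806
P = 3159 * 0.006039806 = 19.080 MW

19.080


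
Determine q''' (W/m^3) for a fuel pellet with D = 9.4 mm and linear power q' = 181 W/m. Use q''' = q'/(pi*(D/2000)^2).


r = D / 2 / 1000 = 9.4 / 2 / 1000 = 0.0047 m
q''' = q' / (pi * r^2)
q''' = 181 / (pi * 0.0047^2)
q''' = 2.6082e+06 W/m^3

2.6082e+06
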